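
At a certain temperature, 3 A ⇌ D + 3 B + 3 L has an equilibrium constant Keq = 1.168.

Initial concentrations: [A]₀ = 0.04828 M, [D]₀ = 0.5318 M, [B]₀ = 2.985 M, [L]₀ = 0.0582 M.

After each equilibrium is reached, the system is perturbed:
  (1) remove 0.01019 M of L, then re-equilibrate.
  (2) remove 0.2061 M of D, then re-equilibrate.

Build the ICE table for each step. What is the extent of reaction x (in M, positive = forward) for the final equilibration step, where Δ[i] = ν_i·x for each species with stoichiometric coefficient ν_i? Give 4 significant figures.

Q₀ = 24.78 vs Keq = 1.168 ⇒ Q>K, reverse
Step 1:
                  A         D         B         L
  I         0.04828    0.5318     2.985    0.0582
  C         0.02558 -0.008527  -0.02558  -0.02558
  E         0.07386    0.5233     2.959   0.03262
  solve Keq expr → x = -0.008527; check Q = 1.168
Then remove 0.01019 M of L.
Step 2:
                  A         D         B         L
  I         0.07386    0.5233     2.959   0.02243
  C        -0.00699   0.00233   0.00699   0.00699
  E         0.06687    0.5256     2.966   0.02942
  solve Keq expr → x = 0.00233; check Q = 1.168
Then remove 0.2061 M of D.
Step 3:
                  A         D         B         L
  I         0.06687    0.3195     2.966   0.02942
  C       -0.003444  0.001148  0.003444  0.003444
  E         0.06343    0.3207      2.97   0.03286
  solve Keq expr → x = 0.001148; check Q = 1.168

x = 0.001148 M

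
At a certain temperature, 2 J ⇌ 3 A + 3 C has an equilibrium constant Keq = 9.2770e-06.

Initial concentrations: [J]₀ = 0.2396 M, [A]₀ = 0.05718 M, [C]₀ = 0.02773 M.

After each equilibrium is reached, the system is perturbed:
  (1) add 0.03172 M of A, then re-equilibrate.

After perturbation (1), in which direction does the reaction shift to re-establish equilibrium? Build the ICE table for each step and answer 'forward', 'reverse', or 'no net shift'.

Q₀ = 6.9440e-08 vs Keq = 9.2770e-06 ⇒ Q<K, forward
Step 1:
                    J           A           C
  I            0.2396     0.05718     0.02773
  C          -0.02994     0.04491     0.04491
  E            0.2097      0.1021     0.07264
  solve Keq expr → x = 0.01497; check Q = 9.2770e-06
Then add 0.03172 M of A.
Step 2:
                    J           A           C
  I            0.2097      0.1338     0.07264
  C          0.007274    -0.01091    -0.01091
  E            0.2169      0.1229     0.06173
  solve Keq expr → x = -0.003637; check Q = 9.2770e-06

Direction: reverse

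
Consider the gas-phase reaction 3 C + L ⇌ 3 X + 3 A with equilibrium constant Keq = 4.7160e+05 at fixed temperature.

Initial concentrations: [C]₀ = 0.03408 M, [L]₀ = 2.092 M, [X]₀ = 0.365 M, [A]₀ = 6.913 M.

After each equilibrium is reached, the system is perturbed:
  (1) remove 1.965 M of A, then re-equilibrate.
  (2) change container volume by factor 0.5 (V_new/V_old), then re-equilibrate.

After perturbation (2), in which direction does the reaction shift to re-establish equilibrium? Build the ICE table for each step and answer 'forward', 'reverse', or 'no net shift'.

Q₀ = 1.9401e+05 vs Keq = 4.7160e+05 ⇒ Q<K, forward
Step 1:
                    C           L           X           A
  Initial     0.03408       2.092       0.365       6.913
  Change    -0.008128   -0.002709    0.008128    0.008128
  Equil       0.02595       2.089      0.3731       6.921
  solve Keq expr → x = 0.002709; check Q = 4.7160e+05
Then remove 1.965 M of A.
Step 2:
                    C           L           X           A
  Initial     0.02595       2.089      0.3731       4.956
  Change    -0.006987   -0.002329    0.006987    0.006987
  Equil       0.01897       2.087      0.3801       4.963
  solve Keq expr → x = 0.002329; check Q = 4.7160e+05
Then change container volume by factor 0.5 (V_new/V_old).
Step 3:
                    C           L           X           A
  Initial     0.03793       4.174      0.7602       9.926
  Change       0.0205    0.006835     -0.0205     -0.0205
  Equil       0.05844       4.181      0.7397       9.906
  solve Keq expr → x = -0.006835; check Q = 4.7160e+05

Direction: reverse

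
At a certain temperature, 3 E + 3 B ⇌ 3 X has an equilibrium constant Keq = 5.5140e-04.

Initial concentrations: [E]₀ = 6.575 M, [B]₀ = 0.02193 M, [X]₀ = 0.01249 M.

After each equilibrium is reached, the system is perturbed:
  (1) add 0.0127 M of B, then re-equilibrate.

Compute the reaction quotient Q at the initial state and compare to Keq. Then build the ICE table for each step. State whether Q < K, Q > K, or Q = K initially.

Q₀ = 6.4996e-04 vs Keq = 5.5140e-04 ⇒ Q>K, reverse
Step 1:
                   E          B          X
  I            6.575    0.02193    0.01249
  C       4.3233e-04 4.3233e-04 -4.3233e-04
  E            6.575    0.02236    0.01206
  solve Keq expr → x = -1.4411e-04; check Q = 5.5140e-04
Then add 0.0127 M of B.
Step 2:
                   E          B          X
  I            6.575    0.03506    0.01206
  C        -0.004442  -0.004442   0.004442
  E            6.571    0.03062     0.0165
  solve Keq expr → x = 0.001481; check Q = 5.5140e-04

Q₀ = 6.4996e-04; Q > K (proceeds reverse)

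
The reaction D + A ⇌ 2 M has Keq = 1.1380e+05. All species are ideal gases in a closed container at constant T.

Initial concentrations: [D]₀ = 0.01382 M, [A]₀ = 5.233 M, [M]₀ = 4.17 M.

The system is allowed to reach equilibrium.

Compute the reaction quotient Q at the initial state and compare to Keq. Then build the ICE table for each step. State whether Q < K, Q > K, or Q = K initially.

Q₀ = 240.4; Q < K (proceeds forward)

Q₀ = 240.4 vs Keq = 1.1380e+05 ⇒ Q<K, forward
Step 1:
                   D          A          M
  Initial    0.01382      5.233       4.17
  Change    -0.01379   -0.01379    0.02758
  Equil   2.9665e-05      5.219      4.198
  solve Keq expr → x = 0.01379; check Q = 1.1380e+05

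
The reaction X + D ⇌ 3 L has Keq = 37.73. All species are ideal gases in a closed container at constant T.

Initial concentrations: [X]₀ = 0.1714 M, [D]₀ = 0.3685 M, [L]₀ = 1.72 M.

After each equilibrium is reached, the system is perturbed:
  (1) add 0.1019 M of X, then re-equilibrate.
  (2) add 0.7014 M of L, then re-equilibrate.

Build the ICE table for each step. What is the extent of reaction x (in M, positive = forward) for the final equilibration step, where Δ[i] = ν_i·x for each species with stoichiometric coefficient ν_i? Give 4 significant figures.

Q₀ = 80.56 vs Keq = 37.73 ⇒ Q>K, reverse
Step 1:
                    X           D           L
  I            0.1714      0.3685        1.72
  C           0.05808     0.05808     -0.1742
  E            0.2295      0.4266       1.546
  solve Keq expr → x = -0.05808; check Q = 37.73
Then add 0.1019 M of X.
Step 2:
                    X           D           L
  I            0.3314      0.4266       1.546
  C          -0.03263    -0.03263     0.09789
  E            0.2987      0.3939       1.644
  solve Keq expr → x = 0.03263; check Q = 37.73
Then add 0.7014 M of L.
Step 3:
                    X           D           L
  I            0.2987      0.3939       2.345
  C            0.1158      0.1158     -0.3474
  E            0.4145      0.5097       1.998
  solve Keq expr → x = -0.1158; check Q = 37.73

x = -0.1158 M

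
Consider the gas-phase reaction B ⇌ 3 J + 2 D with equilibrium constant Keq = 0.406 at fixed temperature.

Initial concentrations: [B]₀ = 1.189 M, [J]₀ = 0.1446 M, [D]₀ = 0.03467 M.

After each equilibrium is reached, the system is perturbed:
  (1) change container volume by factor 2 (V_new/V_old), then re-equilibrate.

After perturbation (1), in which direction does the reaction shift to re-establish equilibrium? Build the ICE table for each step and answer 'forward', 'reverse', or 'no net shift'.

Direction: forward

Q₀ = 3.0565e-06 vs Keq = 0.406 ⇒ Q<K, forward
Step 1:
                  B         J         D
  I           1.189    0.1446   0.03467
  C         -0.2853    0.8559    0.5706
  E          0.9037     1.001    0.6053
  solve Keq expr → x = 0.2853; check Q = 0.406
Then change container volume by factor 2 (V_new/V_old).
Step 2:
                  B         J         D
  I          0.4518    0.5003    0.3026
  C         -0.1045    0.3135     0.209
  E          0.3474    0.8137    0.5116
  solve Keq expr → x = 0.1045; check Q = 0.406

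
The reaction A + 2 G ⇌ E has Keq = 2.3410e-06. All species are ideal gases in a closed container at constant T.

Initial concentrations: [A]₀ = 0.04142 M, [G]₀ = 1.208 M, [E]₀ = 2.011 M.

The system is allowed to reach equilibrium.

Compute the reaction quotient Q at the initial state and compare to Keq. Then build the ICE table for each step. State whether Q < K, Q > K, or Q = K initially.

Q₀ = 33.27; Q > K (proceeds reverse)

Q₀ = 33.27 vs Keq = 2.3410e-06 ⇒ Q>K, reverse
Step 1:
                    A           G           E
  init        0.04142       1.208       2.011
  Δ             2.011       4.022      -2.011
  eq            2.052        5.23  1.3140e-04
  solve Keq expr → x = -2.011; check Q = 2.3410e-06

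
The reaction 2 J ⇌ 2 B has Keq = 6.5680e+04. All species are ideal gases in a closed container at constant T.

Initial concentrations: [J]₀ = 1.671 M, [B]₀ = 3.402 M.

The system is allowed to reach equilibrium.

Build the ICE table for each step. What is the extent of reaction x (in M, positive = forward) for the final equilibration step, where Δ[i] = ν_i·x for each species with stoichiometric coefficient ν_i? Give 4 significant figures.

Q₀ = 4.145 vs Keq = 6.5680e+04 ⇒ Q<K, forward
Step 1:
                    J           B
  init          1.671       3.402
  Δ            -1.651       1.651
  eq          0.01972       5.053
  solve Keq expr → x = 0.8256; check Q = 6.5680e+04

x = 0.8256 M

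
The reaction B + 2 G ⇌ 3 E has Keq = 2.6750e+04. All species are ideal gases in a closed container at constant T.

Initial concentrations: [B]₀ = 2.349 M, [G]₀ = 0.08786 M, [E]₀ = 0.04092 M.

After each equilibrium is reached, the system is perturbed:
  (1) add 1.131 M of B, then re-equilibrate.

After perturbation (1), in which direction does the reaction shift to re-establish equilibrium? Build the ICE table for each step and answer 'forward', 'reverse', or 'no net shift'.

Direction: forward

Q₀ = 0.003779 vs Keq = 2.6750e+04 ⇒ Q<K, forward
Step 1:
                   B          G          E
  I            2.349    0.08786    0.04092
  C         -0.04379   -0.08757     0.1314
  E            2.305 2.8796e-04     0.1723
  solve Keq expr → x = 0.04379; check Q = 2.6750e+04
Then add 1.131 M of B.
Step 2:
                   B          G          E
  I            3.436 2.8796e-04     0.1723
  C       -2.5971e-05 -5.1942e-05 7.7913e-05
  E            3.436 2.3601e-04     0.1724
  solve Keq expr → x = 2.5971e-05; check Q = 2.6750e+04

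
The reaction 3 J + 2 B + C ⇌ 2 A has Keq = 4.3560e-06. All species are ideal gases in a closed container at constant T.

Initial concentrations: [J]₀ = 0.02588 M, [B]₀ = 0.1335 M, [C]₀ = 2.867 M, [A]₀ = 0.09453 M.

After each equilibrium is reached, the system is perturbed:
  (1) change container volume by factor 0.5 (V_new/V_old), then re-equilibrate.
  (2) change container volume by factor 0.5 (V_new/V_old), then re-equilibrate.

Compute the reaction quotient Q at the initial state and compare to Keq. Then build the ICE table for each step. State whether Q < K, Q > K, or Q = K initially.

Q₀ = 1.0089e+04; Q > K (proceeds reverse)

Q₀ = 1.0089e+04 vs Keq = 4.3560e-06 ⇒ Q>K, reverse
Step 1:
                    J           B           C           A
  Initial     0.02588      0.1335       2.867     0.09453
  Change       0.1417     0.09447     0.04724    -0.09447
  Equil        0.1676       0.228       2.914  5.5728e-05
  solve Keq expr → x = -0.04724; check Q = 4.3560e-06
Then change container volume by factor 0.5 (V_new/V_old).
Step 2:
                    J           B           C           A
  Initial      0.3352      0.4559       5.828  1.1146e-04
  Change  -4.9956e-04 -3.3304e-04 -1.6652e-04  3.3304e-04
  Equil        0.3347      0.4556       5.828  4.4449e-04
  solve Keq expr → x = 1.6652e-04; check Q = 4.3560e-06
Then change container volume by factor 0.5 (V_new/V_old).
Step 3:
                    J           B           C           A
  Initial      0.6694      0.9112       11.66  8.8899e-04
  Change    -0.003938   -0.002625   -0.001313    0.002625
  Equil        0.6654      0.9086       11.66    0.003514
  solve Keq expr → x = 0.001313; check Q = 4.3560e-06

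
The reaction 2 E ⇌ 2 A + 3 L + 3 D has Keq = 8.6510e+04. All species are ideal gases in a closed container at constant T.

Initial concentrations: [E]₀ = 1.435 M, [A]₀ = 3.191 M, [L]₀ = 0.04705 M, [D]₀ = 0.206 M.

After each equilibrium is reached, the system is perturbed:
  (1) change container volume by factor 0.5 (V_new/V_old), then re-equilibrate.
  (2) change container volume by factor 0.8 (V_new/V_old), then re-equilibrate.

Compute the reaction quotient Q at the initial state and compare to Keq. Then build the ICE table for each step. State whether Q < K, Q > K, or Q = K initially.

Q₀ = 4.5023e-06; Q < K (proceeds forward)

Q₀ = 4.5023e-06 vs Keq = 8.6510e+04 ⇒ Q<K, forward
Step 1:
                   E          A          L          D
  init         1.435      3.191    0.04705      0.206
  Δ           -1.299      1.299      1.948      1.948
  eq          0.1361       4.49      1.995      2.154
  solve Keq expr → x = 0.6495; check Q = 8.6510e+04
Then change container volume by factor 0.5 (V_new/V_old).
Step 2:
                   E          A          L          D
  init        0.2721       8.98      3.991      4.309
  Δ            0.642     -0.642     -0.963     -0.963
  eq          0.9141      8.338      3.028      3.346
  solve Keq expr → x = -0.321; check Q = 8.6510e+04
Then change container volume by factor 0.8 (V_new/V_old).
Step 3:
                   E          A          L          D
  init         1.143      10.42      3.785      4.182
  Δ           0.3224    -0.3224    -0.4837    -0.4837
  eq           1.465       10.1      3.301      3.699
  solve Keq expr → x = -0.1612; check Q = 8.6510e+04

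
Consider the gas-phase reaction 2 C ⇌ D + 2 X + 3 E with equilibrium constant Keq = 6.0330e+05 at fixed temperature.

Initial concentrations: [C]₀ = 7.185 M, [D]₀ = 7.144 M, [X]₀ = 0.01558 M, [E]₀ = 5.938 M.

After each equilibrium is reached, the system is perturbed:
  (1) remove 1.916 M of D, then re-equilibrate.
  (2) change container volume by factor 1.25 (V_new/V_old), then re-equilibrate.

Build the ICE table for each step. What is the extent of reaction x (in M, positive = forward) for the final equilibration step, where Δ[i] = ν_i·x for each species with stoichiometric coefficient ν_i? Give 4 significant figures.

x = 0.1396 M

Q₀ = 0.007033 vs Keq = 6.0330e+05 ⇒ Q<K, forward
Step 1:
                   C          D          X          E
  Initial      7.185      7.144    0.01558      5.938
  Change      -5.838      2.919      5.838      8.757
  Equil        1.347      10.06      5.854       14.7
  solve Keq expr → x = 2.919; check Q = 6.0330e+05
Then remove 1.916 M of D.
Step 2:
                   C          D          X          E
  Initial      1.347      8.147      5.854       14.7
  Change    -0.09411    0.04705    0.09411     0.1412
  Equil        1.253      8.194      5.948      14.84
  solve Keq expr → x = 0.04705; check Q = 6.0330e+05
Then change container volume by factor 1.25 (V_new/V_old).
Step 3:
                   C          D          X          E
  Initial      1.002      6.555      4.758      11.87
  Change     -0.2793     0.1396     0.2793     0.4189
  Equil       0.7229      6.695      5.038      12.29
  solve Keq expr → x = 0.1396; check Q = 6.0330e+05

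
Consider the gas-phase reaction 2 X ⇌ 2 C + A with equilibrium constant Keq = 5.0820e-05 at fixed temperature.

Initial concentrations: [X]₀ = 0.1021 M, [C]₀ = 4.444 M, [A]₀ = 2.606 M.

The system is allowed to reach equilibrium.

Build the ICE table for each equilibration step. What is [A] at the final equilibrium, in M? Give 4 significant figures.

Q₀ = 4937 vs Keq = 5.0820e-05 ⇒ Q>K, reverse
Step 1:
                    X           C           A
  Initial      0.1021       4.444       2.606
  Change        4.394      -4.394      -2.197
  Equil         4.496     0.05011      0.4091
  solve Keq expr → x = -2.197; check Q = 5.0820e-05

[A]_eq = 0.4091 M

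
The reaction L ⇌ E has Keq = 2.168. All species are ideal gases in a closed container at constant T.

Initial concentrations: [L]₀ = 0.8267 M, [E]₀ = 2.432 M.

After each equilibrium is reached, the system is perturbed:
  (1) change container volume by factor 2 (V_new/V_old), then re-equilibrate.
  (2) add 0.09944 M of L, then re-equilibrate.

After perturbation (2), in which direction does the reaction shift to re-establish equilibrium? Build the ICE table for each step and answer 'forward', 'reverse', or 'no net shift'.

Q₀ = 2.942 vs Keq = 2.168 ⇒ Q>K, reverse
Step 1:
                  L         E
  Initial    0.8267     2.432
  Change     0.2019   -0.2019
  Equil       1.029      2.23
  solve Keq expr → x = -0.2019; check Q = 2.168
Then change container volume by factor 2 (V_new/V_old).
Step 2:
                  L         E
  Initial    0.5143     1.115
  Change          0         0
  Equil      0.5143     1.115
  solve Keq expr → x = 0; check Q = 2.168
Then add 0.09944 M of L.
Step 3:
                  L         E
  Initial    0.6138     1.115
  Change   -0.06805   0.06805
  Equil      0.5457     1.183
  solve Keq expr → x = 0.06805; check Q = 2.168

Direction: forward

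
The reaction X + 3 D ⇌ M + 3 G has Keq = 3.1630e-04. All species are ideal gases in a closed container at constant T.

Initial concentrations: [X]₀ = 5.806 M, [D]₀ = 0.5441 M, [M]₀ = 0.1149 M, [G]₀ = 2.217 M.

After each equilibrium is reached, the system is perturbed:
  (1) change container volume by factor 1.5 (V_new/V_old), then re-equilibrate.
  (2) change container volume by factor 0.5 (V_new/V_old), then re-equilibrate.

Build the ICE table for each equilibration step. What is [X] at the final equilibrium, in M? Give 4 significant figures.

Q₀ = 1.339 vs Keq = 3.1630e-04 ⇒ Q>K, reverse
Step 1:
                    X           D           M           G
  Initial       5.806      0.5441      0.1149       2.217
  Change       0.1147      0.3441     -0.1147     -0.3441
  Equil         5.921      0.8882  1.9974e-04       1.873
  solve Keq expr → x = -0.1147; check Q = 3.1630e-04
Then change container volume by factor 1.5 (V_new/V_old).
Step 2:
                    X           D           M           G
  Initial       3.947      0.5921  1.3316e-04       1.249
  Change            0           0           0           0
  Equil         3.947      0.5921  1.3316e-04       1.249
  solve Keq expr → x = 0; check Q = 3.1630e-04
Then change container volume by factor 0.5 (V_new/V_old).
Step 3:
                    X           D           M           G
  Initial       7.894       1.184  2.6632e-04       2.497
  Change            0           0           0           0
  Equil         7.894       1.184  2.6632e-04       2.497
  solve Keq expr → x = 0; check Q = 3.1630e-04

[X]_eq = 7.894 M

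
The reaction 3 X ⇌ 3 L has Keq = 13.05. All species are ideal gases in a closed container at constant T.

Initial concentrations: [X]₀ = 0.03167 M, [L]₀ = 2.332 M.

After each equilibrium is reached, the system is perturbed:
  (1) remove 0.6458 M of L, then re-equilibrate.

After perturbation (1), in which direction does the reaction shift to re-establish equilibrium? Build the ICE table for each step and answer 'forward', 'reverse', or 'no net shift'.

Direction: forward

Q₀ = 3.9925e+05 vs Keq = 13.05 ⇒ Q>K, reverse
Step 1:
                  X         L
  init      0.03167     2.332
  Δ           0.673    -0.673
  eq         0.7047     1.659
  solve Keq expr → x = -0.2243; check Q = 13.05
Then remove 0.6458 M of L.
Step 2:
                  X         L
  init       0.7047     1.013
  Δ         -0.1925    0.1925
  eq         0.5121     1.206
  solve Keq expr → x = 0.06418; check Q = 13.05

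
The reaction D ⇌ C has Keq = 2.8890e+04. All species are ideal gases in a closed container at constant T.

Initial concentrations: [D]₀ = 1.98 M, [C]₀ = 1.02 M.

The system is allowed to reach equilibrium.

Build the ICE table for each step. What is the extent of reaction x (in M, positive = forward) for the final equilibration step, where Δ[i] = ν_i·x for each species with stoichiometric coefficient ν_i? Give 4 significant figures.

x = 1.98 M

Q₀ = 0.5152 vs Keq = 2.8890e+04 ⇒ Q<K, forward
Step 1:
                    D           C
  I              1.98        1.02
  C             -1.98        1.98
  E        1.0384e-04           3
  solve Keq expr → x = 1.98; check Q = 2.8890e+04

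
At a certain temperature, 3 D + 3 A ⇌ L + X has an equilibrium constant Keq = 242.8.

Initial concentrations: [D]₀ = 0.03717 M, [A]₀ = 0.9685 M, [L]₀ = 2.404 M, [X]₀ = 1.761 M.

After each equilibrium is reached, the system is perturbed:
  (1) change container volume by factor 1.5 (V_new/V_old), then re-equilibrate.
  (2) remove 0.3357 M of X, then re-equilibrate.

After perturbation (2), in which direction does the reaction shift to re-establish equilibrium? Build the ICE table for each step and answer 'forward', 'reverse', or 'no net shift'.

Q₀ = 9.0744e+04 vs Keq = 242.8 ⇒ Q>K, reverse
Step 1:
                   D          A          L          X
  I          0.03717     0.9685      2.404      1.761
  C           0.1834     0.1834   -0.06113   -0.06113
  E           0.2206      1.152      2.343        1.7
  solve Keq expr → x = -0.06113; check Q = 242.8
Then change container volume by factor 1.5 (V_new/V_old).
Step 2:
                   D          A          L          X
  I            0.147     0.7679      1.562      1.133
  C          0.07886    0.07886   -0.02629   -0.02629
  E           0.2259     0.8468      1.536      1.107
  solve Keq expr → x = -0.02629; check Q = 242.8
Then remove 0.3357 M of X.
Step 3:
                   D          A          L          X
  I           0.2259     0.8468      1.536     0.7713
  C         -0.01993   -0.01993   0.006642   0.006642
  E            0.206     0.8269      1.542     0.7779
  solve Keq expr → x = 0.006642; check Q = 242.8

Direction: forward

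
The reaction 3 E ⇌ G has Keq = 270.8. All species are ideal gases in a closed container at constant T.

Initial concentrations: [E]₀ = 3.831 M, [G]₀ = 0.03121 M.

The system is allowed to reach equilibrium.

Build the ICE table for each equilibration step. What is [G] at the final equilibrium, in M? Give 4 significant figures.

Q₀ = 5.5508e-04 vs Keq = 270.8 ⇒ Q<K, forward
Step 1:
                    E           G
  init          3.831     0.03121
  Δ            -3.664       1.221
  eq           0.1666       1.253
  solve Keq expr → x = 1.221; check Q = 270.8

[G]_eq = 1.253 M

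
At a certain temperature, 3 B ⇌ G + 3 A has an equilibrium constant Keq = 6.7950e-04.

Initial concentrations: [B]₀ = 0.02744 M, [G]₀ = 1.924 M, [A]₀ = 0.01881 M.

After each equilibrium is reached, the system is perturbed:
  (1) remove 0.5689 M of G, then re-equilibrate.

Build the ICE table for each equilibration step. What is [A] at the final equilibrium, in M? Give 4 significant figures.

[A]_eq = 0.003408 M

Q₀ = 0.6198 vs Keq = 6.7950e-04 ⇒ Q>K, reverse
Step 1:
                   B          G          A
  I          0.02744      1.924    0.01881
  C          0.01575  -0.005251   -0.01575
  E          0.04319      1.919   0.003056
  solve Keq expr → x = -0.005251; check Q = 6.7950e-04
Then remove 0.5689 M of G.
Step 2:
                   B          G          A
  I          0.04319       1.35   0.003056
  C       -3.5198e-04 1.1733e-04 3.5198e-04
  E          0.04284       1.35   0.003408
  solve Keq expr → x = 1.1733e-04; check Q = 6.7950e-04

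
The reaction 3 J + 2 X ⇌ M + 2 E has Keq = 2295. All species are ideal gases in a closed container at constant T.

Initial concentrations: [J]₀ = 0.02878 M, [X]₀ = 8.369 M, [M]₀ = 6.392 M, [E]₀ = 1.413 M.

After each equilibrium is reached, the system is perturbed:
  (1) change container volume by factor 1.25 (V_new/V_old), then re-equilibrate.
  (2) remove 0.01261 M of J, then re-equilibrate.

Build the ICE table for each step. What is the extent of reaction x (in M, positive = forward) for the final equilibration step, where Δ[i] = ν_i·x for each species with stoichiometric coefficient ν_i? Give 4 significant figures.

Q₀ = 7644 vs Keq = 2295 ⇒ Q>K, reverse
Step 1:
                    J           X           M           E
  Initial     0.02878       8.369       6.392       1.413
  Change      0.01397    0.009312   -0.004656   -0.009312
  Equil       0.04275       8.378       6.387       1.404
  solve Keq expr → x = -0.004656; check Q = 2295
Then change container volume by factor 1.25 (V_new/V_old).
Step 2:
                    J           X           M           E
  Initial      0.0342       6.703        5.11       1.123
  Change     0.005382    0.003588   -0.001794   -0.003588
  Equil       0.03958       6.706       5.108       1.119
  solve Keq expr → x = -0.001794; check Q = 2295
Then remove 0.01261 M of J.
Step 3:
                    J           X           M           E
  Initial     0.02697       6.706       5.108       1.119
  Change      0.01237    0.008248   -0.004124   -0.008248
  Equil       0.03934       6.714       5.104       1.111
  solve Keq expr → x = -0.004124; check Q = 2295

x = -0.004124 M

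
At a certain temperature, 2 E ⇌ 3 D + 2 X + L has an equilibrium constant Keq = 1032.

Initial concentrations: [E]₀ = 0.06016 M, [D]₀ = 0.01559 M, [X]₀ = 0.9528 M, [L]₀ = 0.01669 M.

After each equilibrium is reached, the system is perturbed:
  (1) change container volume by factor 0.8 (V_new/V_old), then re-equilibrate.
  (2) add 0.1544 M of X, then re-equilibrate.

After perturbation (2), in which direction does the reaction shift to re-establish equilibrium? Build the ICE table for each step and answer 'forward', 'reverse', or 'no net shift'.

Direction: reverse

Q₀ = 1.5863e-05 vs Keq = 1032 ⇒ Q<K, forward
Step 1:
                    E           D           X           L
  Initial     0.06016     0.01559      0.9528     0.01669
  Change     -0.05993     0.08989     0.05993     0.02996
  Equil    2.3327e-04      0.1055       1.013     0.04665
  solve Keq expr → x = 0.02996; check Q = 1032
Then change container volume by factor 0.8 (V_new/V_old).
Step 2:
                    E           D           X           L
  Initial  2.9158e-04      0.1319       1.266     0.05832
  Change   1.6238e-04 -2.4357e-04 -1.6238e-04 -8.1189e-05
  Equil    4.5396e-04      0.1316       1.266     0.05824
  solve Keq expr → x = -8.1189e-05; check Q = 1032
Then add 0.1544 M of X.
Step 3:
                    E           D           X           L
  Initial  4.5396e-04      0.1316        1.42     0.05824
  Change   5.4759e-05 -8.2139e-05 -5.4759e-05 -2.7380e-05
  Equil    5.0872e-04      0.1315        1.42     0.05821
  solve Keq expr → x = -2.7380e-05; check Q = 1032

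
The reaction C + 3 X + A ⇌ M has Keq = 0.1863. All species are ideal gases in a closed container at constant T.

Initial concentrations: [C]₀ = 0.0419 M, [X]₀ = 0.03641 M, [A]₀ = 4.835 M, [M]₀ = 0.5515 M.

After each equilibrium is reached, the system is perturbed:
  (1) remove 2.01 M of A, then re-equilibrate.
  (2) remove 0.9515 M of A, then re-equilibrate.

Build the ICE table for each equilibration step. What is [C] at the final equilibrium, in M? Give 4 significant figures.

[C]_eq = 0.3899 M

Q₀ = 5.6399e+04 vs Keq = 0.1863 ⇒ Q>K, reverse
Step 1:
                  C         X         A         M
  init       0.0419   0.03641     4.835    0.5515
  Δ          0.2961    0.8882    0.2961   -0.2961
  eq          0.338    0.9247     5.131    0.2554
  solve Keq expr → x = -0.2961; check Q = 0.1863
Then remove 2.01 M of A.
Step 2:
                  C         X         A         M
  init        0.338    0.9247     3.121    0.2554
  Δ         0.02993    0.0898   0.02993  -0.02993
  eq         0.3679     1.014     3.151    0.2255
  solve Keq expr → x = -0.02993; check Q = 0.1863
Then remove 0.9515 M of A.
Step 3:
                  C         X         A         M
  init       0.3679     1.014       2.2    0.2255
  Δ         0.02198   0.06595   0.02198  -0.02198
  eq         0.3899      1.08     2.221    0.2035
  solve Keq expr → x = -0.02198; check Q = 0.1863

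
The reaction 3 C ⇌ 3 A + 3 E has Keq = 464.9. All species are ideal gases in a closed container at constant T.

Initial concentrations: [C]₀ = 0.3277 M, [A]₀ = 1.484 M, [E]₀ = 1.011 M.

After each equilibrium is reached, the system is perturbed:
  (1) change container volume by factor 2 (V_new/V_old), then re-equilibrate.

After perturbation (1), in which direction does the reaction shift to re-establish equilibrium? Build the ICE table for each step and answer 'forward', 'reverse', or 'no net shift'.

Q₀ = 95.97 vs Keq = 464.9 ⇒ Q<K, forward
Step 1:
                  C         A         E
  I          0.3277     1.484     1.011
  C         -0.1004    0.1004    0.1004
  E          0.2273     1.584     1.111
  solve Keq expr → x = 0.03346; check Q = 464.9
Then change container volume by factor 2 (V_new/V_old).
Step 2:
                  C         A         E
  I          0.1137    0.7922    0.5557
  C        -0.04815   0.04815   0.04815
  E          0.0655    0.8403    0.6038
  solve Keq expr → x = 0.01605; check Q = 464.9

Direction: forward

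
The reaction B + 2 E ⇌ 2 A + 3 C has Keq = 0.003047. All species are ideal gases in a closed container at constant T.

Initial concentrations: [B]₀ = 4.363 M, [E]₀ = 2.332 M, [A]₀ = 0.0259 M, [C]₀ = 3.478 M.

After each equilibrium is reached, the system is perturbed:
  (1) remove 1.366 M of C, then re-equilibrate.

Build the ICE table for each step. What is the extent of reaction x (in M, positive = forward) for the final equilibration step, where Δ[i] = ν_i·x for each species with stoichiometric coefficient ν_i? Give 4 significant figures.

x = 0.01989 M

Q₀ = 0.001189 vs Keq = 0.003047 ⇒ Q<K, forward
Step 1:
                    B           E           A           C
  I             4.363       2.332      0.0259       3.478
  C         -0.007431    -0.01486     0.01486     0.02229
  E             4.356       2.317     0.04076         3.5
  solve Keq expr → x = 0.007431; check Q = 0.003047
Then remove 1.366 M of C.
Step 2:
                    B           E           A           C
  I             4.356       2.317     0.04076       2.134
  C          -0.01989    -0.03979     0.03979     0.05968
  E             4.336       2.277     0.08055       2.194
  solve Keq expr → x = 0.01989; check Q = 0.003047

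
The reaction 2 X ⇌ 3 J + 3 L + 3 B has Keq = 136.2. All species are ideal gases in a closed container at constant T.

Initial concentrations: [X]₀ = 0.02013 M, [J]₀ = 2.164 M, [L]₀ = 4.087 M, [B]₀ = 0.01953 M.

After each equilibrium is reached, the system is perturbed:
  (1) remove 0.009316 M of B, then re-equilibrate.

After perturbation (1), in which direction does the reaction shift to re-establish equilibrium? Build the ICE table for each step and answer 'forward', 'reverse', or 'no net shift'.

Q₀ = 12.72 vs Keq = 136.2 ⇒ Q<K, forward
Step 1:
                    X           J           L           B
  Initial     0.02013       2.164       4.087     0.01953
  Change    -0.007663     0.01149     0.01149     0.01149
  Equil       0.01247       2.175       4.098     0.03102
  solve Keq expr → x = 0.003832; check Q = 136.2
Then remove 0.009316 M of B.
Step 2:
                    X           J           L           B
  Initial     0.01247       2.175       4.098     0.02171
  Change     -0.00286     0.00429     0.00429     0.00429
  Equil      0.009607        2.18       4.103       0.026
  solve Keq expr → x = 0.00143; check Q = 136.2

Direction: forward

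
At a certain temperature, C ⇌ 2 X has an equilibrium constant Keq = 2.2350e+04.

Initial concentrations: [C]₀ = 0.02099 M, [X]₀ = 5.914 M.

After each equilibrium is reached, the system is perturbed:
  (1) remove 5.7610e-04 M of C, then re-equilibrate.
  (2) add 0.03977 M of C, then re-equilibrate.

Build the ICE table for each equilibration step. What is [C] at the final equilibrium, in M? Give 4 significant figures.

Q₀ = 1666 vs Keq = 2.2350e+04 ⇒ Q<K, forward
Step 1:
                   C          X
  init       0.02099      5.914
  Δ          -0.0194    0.03881
  eq        0.001586      5.953
  solve Keq expr → x = 0.0194; check Q = 2.2350e+04
Then remove 5.7610e-04 M of C.
Step 2:
                   C          X
  init      0.001009      5.953
  Δ       5.7549e-04  -0.001151
  eq        0.001585      5.952
  solve Keq expr → x = -5.7549e-04; check Q = 2.2350e+04
Then add 0.03977 M of C.
Step 3:
                   C          X
  init       0.04135      5.952
  Δ         -0.03973    0.07945
  eq        0.001627      6.031
  solve Keq expr → x = 0.03973; check Q = 2.2350e+04

[C]_eq = 0.001627 M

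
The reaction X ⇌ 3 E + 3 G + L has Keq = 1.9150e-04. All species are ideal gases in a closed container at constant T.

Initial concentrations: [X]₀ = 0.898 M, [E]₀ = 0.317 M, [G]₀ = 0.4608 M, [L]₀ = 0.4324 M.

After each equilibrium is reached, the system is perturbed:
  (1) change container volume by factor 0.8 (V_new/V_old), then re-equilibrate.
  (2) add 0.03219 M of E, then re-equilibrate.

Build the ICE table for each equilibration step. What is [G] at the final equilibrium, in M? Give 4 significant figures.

[G]_eq = 0.3638 M

Q₀ = 0.001501 vs Keq = 1.9150e-04 ⇒ Q>K, reverse
Step 1:
                   X          E          G          L
  Initial      0.898      0.317     0.4608     0.4324
  Change     0.03435     -0.103     -0.103   -0.03435
  Equil       0.9323      0.214     0.3578     0.3981
  solve Keq expr → x = -0.03435; check Q = 1.9150e-04
Then change container volume by factor 0.8 (V_new/V_old).
Step 2:
                   X          E          G          L
  Initial      1.165     0.2675     0.4472     0.4976
  Change     0.02123    -0.0637    -0.0637   -0.02123
  Equil        1.187     0.2037     0.3835     0.4763
  solve Keq expr → x = -0.02123; check Q = 1.9150e-04
Then add 0.03219 M of E.
Step 3:
                   X          E          G          L
  Initial      1.187     0.2359     0.3835     0.4763
  Change    0.006579   -0.01974   -0.01974  -0.006579
  Equil        1.193     0.2162     0.3638     0.4698
  solve Keq expr → x = -0.006579; check Q = 1.9150e-04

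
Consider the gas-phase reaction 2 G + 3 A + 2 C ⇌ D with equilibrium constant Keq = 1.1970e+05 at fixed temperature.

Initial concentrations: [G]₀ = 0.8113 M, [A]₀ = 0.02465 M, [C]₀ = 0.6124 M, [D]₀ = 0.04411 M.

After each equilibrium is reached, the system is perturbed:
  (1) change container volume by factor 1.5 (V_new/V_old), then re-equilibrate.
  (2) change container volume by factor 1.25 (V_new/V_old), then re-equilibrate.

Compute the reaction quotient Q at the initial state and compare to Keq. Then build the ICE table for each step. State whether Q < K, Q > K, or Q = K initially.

Q₀ = 1.1930e+04; Q < K (proceeds forward)

Q₀ = 1.1930e+04 vs Keq = 1.1970e+05 ⇒ Q<K, forward
Step 1:
                    G           A           C           D
  I            0.8113     0.02465      0.6124     0.04411
  C          -0.00845    -0.01267    -0.00845    0.004225
  E            0.8029     0.01198       0.604     0.04833
  solve Keq expr → x = 0.004225; check Q = 1.1970e+05
Then change container volume by factor 1.5 (V_new/V_old).
Step 2:
                    G           A           C           D
  I            0.5352    0.007984      0.4026     0.03222
  C          0.006064    0.009096    0.006064   -0.003032
  E            0.5413     0.01708      0.4087     0.02919
  solve Keq expr → x = -0.003032; check Q = 1.1970e+05
Then change container volume by factor 1.25 (V_new/V_old).
Step 3:
                    G           A           C           D
  I             0.433     0.01366       0.327     0.02335
  C          0.004442    0.006663    0.004442   -0.002221
  E            0.4375     0.02033      0.3314     0.02113
  solve Keq expr → x = -0.002221; check Q = 1.1970e+05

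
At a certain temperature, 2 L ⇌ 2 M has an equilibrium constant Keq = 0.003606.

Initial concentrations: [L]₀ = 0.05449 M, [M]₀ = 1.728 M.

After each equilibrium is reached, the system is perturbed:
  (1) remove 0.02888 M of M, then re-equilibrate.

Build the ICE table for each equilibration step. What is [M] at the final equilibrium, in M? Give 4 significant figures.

[M]_eq = 0.09934 M

Q₀ = 1006 vs Keq = 0.003606 ⇒ Q>K, reverse
Step 1:
                  L         M
  init      0.05449     1.728
  Δ           1.627    -1.627
  eq          1.682     0.101
  solve Keq expr → x = -0.8135; check Q = 0.003606
Then remove 0.02888 M of M.
Step 2:
                  L         M
  init        1.682   0.07209
  Δ        -0.02724   0.02724
  eq          1.654   0.09934
  solve Keq expr → x = 0.01362; check Q = 0.003606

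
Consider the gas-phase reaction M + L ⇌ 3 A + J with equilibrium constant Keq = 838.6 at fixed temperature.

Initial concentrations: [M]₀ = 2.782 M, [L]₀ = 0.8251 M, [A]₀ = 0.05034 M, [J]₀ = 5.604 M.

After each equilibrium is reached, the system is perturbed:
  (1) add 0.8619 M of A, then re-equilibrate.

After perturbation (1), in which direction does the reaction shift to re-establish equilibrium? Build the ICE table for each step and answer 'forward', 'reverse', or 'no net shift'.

Direction: reverse

Q₀ = 3.1144e-04 vs Keq = 838.6 ⇒ Q<K, forward
Step 1:
                   M          L          A          J
  I            2.782     0.8251    0.05034      5.604
  C          -0.7744    -0.7744      2.323     0.7744
  E            2.008    0.05067      2.374      6.378
  solve Keq expr → x = 0.7744; check Q = 838.6
Then add 0.8619 M of A.
Step 2:
                   M          L          A          J
  I            2.008    0.05067      3.236      6.378
  C          0.05512    0.05512    -0.1654   -0.05512
  E            2.063     0.1058       3.07      6.323
  solve Keq expr → x = -0.05512; check Q = 838.6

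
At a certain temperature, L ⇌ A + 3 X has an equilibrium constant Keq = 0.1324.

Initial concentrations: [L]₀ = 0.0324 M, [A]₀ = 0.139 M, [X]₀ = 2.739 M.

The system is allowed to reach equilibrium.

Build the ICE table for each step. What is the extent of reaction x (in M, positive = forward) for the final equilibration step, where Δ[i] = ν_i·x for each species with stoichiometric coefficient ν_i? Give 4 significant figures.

x = -0.1372 M

Q₀ = 88.15 vs Keq = 0.1324 ⇒ Q>K, reverse
Step 1:
                   L          A          X
  Initial     0.0324      0.139      2.739
  Change      0.1372    -0.1372    -0.4117
  Equil       0.1696   0.001781      2.327
  solve Keq expr → x = -0.1372; check Q = 0.1324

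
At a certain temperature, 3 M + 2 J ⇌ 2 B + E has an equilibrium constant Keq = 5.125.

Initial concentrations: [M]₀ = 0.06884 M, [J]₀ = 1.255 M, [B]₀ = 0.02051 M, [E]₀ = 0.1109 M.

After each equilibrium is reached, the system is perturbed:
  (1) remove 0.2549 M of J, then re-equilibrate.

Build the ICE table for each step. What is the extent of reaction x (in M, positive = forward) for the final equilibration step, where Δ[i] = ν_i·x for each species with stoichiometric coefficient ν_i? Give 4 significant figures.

Q₀ = 0.09079 vs Keq = 5.125 ⇒ Q<K, forward
Step 1:
                  M         J         B         E
  init      0.06884     1.255   0.02051    0.1109
  Δ        -0.03697  -0.02464   0.02464   0.01232
  eq        0.03187      1.23   0.04515    0.1232
  solve Keq expr → x = 0.01232; check Q = 5.125
Then remove 0.2549 M of J.
Step 2:
                  M         J         B         E
  init      0.03187    0.9755   0.04515    0.1232
  Δ        0.003762  0.002508 -0.002508 -0.001254
  eq        0.03564     0.978   0.04265     0.122
  solve Keq expr → x = -0.001254; check Q = 5.125

x = -0.001254 M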